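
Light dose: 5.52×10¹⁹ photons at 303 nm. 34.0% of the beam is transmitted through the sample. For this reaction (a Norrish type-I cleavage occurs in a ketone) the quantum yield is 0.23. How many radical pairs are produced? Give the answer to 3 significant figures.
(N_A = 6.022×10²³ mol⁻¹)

Moles of photons: 5.52×10¹⁹ / 6.022×10²³ = 9.166×10⁻⁵ mol.
Fraction absorbed: 1 − 34.0/100 = 0.6600.
Photons absorbed: 0.6600 × 9.166×10⁻⁵ = 6.050×10⁻⁵ mol.
Product: Φ × n_abs = 0.23 × 6.050×10⁻⁵ = 1.392×10⁻⁵ mol.
As a count: 1.392×10⁻⁵ × 6.022×10²³ = 8.38×10¹⁸.

8.38×10¹⁸ radical pairs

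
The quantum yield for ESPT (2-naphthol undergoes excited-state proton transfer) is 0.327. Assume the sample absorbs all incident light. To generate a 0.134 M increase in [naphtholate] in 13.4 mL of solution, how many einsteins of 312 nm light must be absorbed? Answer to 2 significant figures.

0.0055 einstein

Product: (0.134 M)(0.0134 L) = 0.001796 mol.
Photons that must be absorbed: 0.001796 / 0.327 = 0.005492 mol.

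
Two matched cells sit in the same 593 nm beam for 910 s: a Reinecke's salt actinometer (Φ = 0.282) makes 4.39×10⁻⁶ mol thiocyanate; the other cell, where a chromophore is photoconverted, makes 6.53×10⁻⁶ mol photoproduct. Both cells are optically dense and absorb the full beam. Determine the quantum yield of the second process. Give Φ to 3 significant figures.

Photons absorbed by the actinometer: 4.39×10⁻⁶ / 0.282 = 1.557×10⁻⁵ mol.
Φ(unknown) = 6.53×10⁻⁶ / 1.557×10⁻⁵ = 0.419.

Φ = 0.419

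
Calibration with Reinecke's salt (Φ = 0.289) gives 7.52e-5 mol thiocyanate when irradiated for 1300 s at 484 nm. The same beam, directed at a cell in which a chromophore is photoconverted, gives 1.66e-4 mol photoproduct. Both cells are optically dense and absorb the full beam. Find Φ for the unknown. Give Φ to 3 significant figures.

Φ = 0.638

Photons absorbed by the actinometer: 7.52e-5 / 0.289 = 2.602e-4 mol.
Φ(unknown) = 1.66e-4 / 2.602e-4 = 0.638.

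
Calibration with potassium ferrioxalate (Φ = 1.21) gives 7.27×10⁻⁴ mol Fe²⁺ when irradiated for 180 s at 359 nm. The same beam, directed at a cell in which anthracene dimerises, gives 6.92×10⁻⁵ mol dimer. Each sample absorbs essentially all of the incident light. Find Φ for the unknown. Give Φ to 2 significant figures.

Photons absorbed by the actinometer: 7.27×10⁻⁴ / 1.21 = 6.008×10⁻⁴ mol.
Φ(unknown) = 6.92×10⁻⁵ / 6.008×10⁻⁴ = 0.12.

Φ = 0.12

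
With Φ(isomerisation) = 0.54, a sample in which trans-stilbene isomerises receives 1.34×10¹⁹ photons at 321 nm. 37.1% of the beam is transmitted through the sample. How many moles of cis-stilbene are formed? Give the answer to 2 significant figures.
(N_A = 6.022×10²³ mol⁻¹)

7.6×10⁻⁶ mol

Moles of photons: 1.34×10¹⁹ / 6.022×10²³ = 2.225×10⁻⁵ mol.
Fraction absorbed: 1 − 37.1/100 = 0.6290.
Photons absorbed: 0.6290 × 2.225×10⁻⁵ = 1.400×10⁻⁵ mol.
Product: Φ × n_abs = 0.54 × 1.400×10⁻⁵ = 7.560×10⁻⁶ mol.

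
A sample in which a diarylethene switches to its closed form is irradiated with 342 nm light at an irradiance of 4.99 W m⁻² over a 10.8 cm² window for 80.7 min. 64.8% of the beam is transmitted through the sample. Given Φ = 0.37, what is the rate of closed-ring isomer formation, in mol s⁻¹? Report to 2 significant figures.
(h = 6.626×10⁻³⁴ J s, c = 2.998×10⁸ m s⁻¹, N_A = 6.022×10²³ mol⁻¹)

Photon energy at 342 nm: hc/λ = (6.626×10⁻³⁴)(2.998×10⁸)/(342×10⁻⁹) = 5.808×10⁻¹⁹ J.
Energy delivered: (4.99 W m⁻²)(10.8×10⁻⁴ m²)(4842 s) = 26.09 J.
Photons incident: 26.09 / 5.808×10⁻¹⁹ = 4.492×10¹⁹, i.e. 4.492×10¹⁹/6.022×10²³ = 7.459×10⁻⁵ mol.
Fraction absorbed: 1 − 64.8/100 = 0.3520.
Photons absorbed: 0.3520 × 7.459×10⁻⁵ = 2.626×10⁻⁵ mol.
Product formed: 0.37 × 2.626×10⁻⁵ = 9.716×10⁻⁶ mol.
Rate: 9.716×10⁻⁶ / 4842 s = 2.0×10⁻⁹ mol s⁻¹.

2.0×10⁻⁹ mol s⁻¹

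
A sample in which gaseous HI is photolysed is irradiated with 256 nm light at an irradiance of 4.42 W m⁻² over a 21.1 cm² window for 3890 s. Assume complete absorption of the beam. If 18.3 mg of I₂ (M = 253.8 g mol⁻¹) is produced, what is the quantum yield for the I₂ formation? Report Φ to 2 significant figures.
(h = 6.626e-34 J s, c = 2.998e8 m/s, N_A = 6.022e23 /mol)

Φ = 0.93

Product: 18.3 mg / 253.8 g mol⁻¹ = 7.210e-5 mol.
Photon energy at 256 nm: hc/λ = (6.626e-34)(2.998e8)/(256e-9) = 7.760e-19 J.
Energy delivered: (4.42 W m⁻²)(21.1e-4 m²)(3890 s) = 36.28 J.
Photons incident: 36.28 / 7.760e-19 = 4.675e19, i.e. 4.675e19/6.022e23 = 7.763e-5 mol.
Φ = 7.210e-5 mol / 7.763e-5 mol photons = 0.93.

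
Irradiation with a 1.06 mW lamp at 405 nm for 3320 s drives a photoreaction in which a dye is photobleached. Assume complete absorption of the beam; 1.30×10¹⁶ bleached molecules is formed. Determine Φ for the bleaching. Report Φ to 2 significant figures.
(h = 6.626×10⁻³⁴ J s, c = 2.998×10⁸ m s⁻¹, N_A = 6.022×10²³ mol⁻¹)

Φ = 0.0018

Product: 1.30×10¹⁶ / 6.022×10²³ = 2.159×10⁻⁸ mol.
Photon energy at 405 nm: hc/λ = (6.626×10⁻³⁴)(2.998×10⁸)/(405×10⁻⁹) = 4.905×10⁻¹⁹ J.
Energy delivered: (1.06 mW)(3320 s) = 3.519 J.
Photons incident: 3.519 / 4.905×10⁻¹⁹ = 7.174×10¹⁸, i.e. 7.174×10¹⁸/6.022×10²³ = 1.191×10⁻⁵ mol.
Φ = 2.159×10⁻⁸ mol / 1.191×10⁻⁵ mol photons = 0.0018.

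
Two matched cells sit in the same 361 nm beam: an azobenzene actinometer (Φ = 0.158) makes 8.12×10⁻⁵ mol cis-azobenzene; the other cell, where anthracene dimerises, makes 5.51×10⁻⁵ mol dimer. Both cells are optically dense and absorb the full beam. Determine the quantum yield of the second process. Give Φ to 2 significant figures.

Φ = 0.11

Photons absorbed by the actinometer: 8.12×10⁻⁵ / 0.158 = 5.139×10⁻⁴ mol.
Φ(unknown) = 5.51×10⁻⁵ / 5.139×10⁻⁴ = 0.11.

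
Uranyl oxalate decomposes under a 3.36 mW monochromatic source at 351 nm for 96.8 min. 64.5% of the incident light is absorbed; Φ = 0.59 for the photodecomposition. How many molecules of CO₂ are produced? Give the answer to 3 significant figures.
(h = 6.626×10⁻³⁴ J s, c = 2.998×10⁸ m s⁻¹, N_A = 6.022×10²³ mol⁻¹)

Photon energy at 351 nm: hc/λ = (6.626×10⁻³⁴)(2.998×10⁸)/(351×10⁻⁹) = 5.659×10⁻¹⁹ J.
Energy delivered: (3.36 mW)(5808 s) = 19.51 J.
Photons incident: 19.51 / 5.659×10⁻¹⁹ = 3.448×10¹⁹, i.e. 3.448×10¹⁹/6.022×10²³ = 5.726×10⁻⁵ mol.
Photons absorbed: 0.645 × 5.726×10⁻⁵ = 3.693×10⁻⁵ mol.
Product: Φ × n_abs = 0.59 × 3.693×10⁻⁵ = 2.179×10⁻⁵ mol.
As a count: 2.179×10⁻⁵ × 6.022×10²³ = 1.31×10¹⁹.

1.31×10¹⁹ molecules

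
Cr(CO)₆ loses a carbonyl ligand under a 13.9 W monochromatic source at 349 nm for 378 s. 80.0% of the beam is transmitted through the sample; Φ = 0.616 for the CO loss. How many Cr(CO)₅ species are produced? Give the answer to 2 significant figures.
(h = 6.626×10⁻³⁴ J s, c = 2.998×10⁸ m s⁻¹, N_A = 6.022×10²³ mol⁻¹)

1.1×10²¹ species

Photon energy at 349 nm: hc/λ = (6.626×10⁻³⁴)(2.998×10⁸)/(349×10⁻⁹) = 5.692×10⁻¹⁹ J.
Energy delivered: (13.9 W)(378 s) = 5254 J.
Photons incident: 5254 / 5.692×10⁻¹⁹ = 9.230×10²¹, i.e. 9.230×10²¹/6.022×10²³ = 0.01533 mol.
Fraction absorbed: 1 − 80.0/100 = 0.2000.
Photons absorbed: 0.2000 × 0.01533 = 0.003066 mol.
Product: Φ × n_abs = 0.616 × 0.003066 = 0.001889 mol.
As a count: 0.001889 × 6.022×10²³ = 1.1×10²¹.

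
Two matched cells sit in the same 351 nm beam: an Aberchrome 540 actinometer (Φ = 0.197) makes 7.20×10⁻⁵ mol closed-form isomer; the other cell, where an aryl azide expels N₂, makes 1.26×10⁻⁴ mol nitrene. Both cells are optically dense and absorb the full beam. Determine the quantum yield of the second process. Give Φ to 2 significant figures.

Φ = 0.34

Photons absorbed by the actinometer: 7.20×10⁻⁵ / 0.197 = 3.655×10⁻⁴ mol.
Φ(unknown) = 1.26×10⁻⁴ / 3.655×10⁻⁴ = 0.34.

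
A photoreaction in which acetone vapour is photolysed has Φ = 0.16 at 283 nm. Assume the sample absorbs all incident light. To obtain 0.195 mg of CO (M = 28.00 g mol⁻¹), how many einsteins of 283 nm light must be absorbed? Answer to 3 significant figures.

4.35×10⁻⁵ einstein

Product: 0.195 mg / 28.00 g mol⁻¹ = 6.964×10⁻⁶ mol.
Photons that must be absorbed: 6.964×10⁻⁶ / 0.16 = 4.352×10⁻⁵ mol.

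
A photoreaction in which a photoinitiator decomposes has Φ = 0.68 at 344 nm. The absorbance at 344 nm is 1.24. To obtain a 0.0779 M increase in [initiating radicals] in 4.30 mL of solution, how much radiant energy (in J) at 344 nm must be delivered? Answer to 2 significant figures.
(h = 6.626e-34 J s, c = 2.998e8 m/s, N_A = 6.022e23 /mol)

180 J

Product: (0.0779 M)(0.0043 L) = 3.350e-4 mol.
Photons that must be absorbed: 3.350e-4 / 0.68 = 4.926e-4 mol.
Fraction absorbed: 1 − 10^(−1.24) = 0.9425.
Incident photons needed: 4.926e-4 / 0.9425 = 5.227e-4 mol.
Photon energy: hc/λ = 5.775e-19 J; per mole, 3.478e5 J mol⁻¹.
Energy required: 5.227e-4 × 3.478e5 = 180 J.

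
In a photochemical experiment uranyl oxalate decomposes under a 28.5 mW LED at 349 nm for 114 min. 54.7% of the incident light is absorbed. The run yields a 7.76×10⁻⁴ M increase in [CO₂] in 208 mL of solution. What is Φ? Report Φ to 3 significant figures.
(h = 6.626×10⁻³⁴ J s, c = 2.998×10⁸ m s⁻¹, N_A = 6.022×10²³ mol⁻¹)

Φ = 0.519

Product: (7.76×10⁻⁴ M)(0.208 L) = 1.614×10⁻⁴ mol.
Photon energy at 349 nm: hc/λ = (6.626×10⁻³⁴)(2.998×10⁸)/(349×10⁻⁹) = 5.692×10⁻¹⁹ J.
Energy delivered: (28.5 mW)(6840 s) = 194.9 J.
Photons incident: 194.9 / 5.692×10⁻¹⁹ = 3.424×10²⁰, i.e. 3.424×10²⁰/6.022×10²³ = 5.686×10⁻⁴ mol.
Photons absorbed: 0.547 × 5.686×10⁻⁴ = 3.110×10⁻⁴ mol.
Φ = 1.614×10⁻⁴ mol / 3.110×10⁻⁴ mol photons = 0.519.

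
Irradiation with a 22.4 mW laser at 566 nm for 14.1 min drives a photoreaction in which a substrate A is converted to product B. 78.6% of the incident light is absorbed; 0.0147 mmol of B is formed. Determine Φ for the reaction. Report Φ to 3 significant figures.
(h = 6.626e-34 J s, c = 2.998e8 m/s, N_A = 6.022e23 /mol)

Φ = 0.209

Product: 0.0147 mmol = 1.47e-5 mol.
Photon energy at 566 nm: hc/λ = (6.626e-34)(2.998e8)/(566e-9) = 3.510e-19 J.
Energy delivered: (22.4 mW)(846 s) = 18.95 J.
Photons incident: 18.95 / 3.510e-19 = 5.399e19, i.e. 5.399e19/6.022e23 = 8.965e-5 mol.
Photons absorbed: 0.786 × 8.965e-5 = 7.046e-5 mol.
Φ = 1.47e-5 mol / 7.046e-5 mol photons = 0.209.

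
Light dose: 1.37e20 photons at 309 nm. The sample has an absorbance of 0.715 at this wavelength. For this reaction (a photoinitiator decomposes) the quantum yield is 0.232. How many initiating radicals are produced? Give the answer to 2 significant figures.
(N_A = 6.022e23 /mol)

2.6e19 initiating radicals

Moles of photons: 1.37e20 / 6.022e23 = 2.275e-4 mol.
Fraction absorbed: 1 − 10^(−0.715) = 0.8072.
Photons absorbed: 0.8072 × 2.275e-4 = 1.836e-4 mol.
Product: Φ × n_abs = 0.232 × 1.836e-4 = 4.260e-5 mol.
As a count: 4.260e-5 × 6.022e23 = 2.6e19.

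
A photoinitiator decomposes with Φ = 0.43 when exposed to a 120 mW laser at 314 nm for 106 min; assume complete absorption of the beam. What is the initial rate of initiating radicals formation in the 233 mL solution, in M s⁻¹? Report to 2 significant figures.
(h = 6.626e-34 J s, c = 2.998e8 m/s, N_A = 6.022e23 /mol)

Photon energy at 314 nm: hc/λ = (6.626e-34)(2.998e8)/(314e-9) = 6.326e-19 J.
Energy delivered: (120 mW)(6360 s) = 763.2 J.
Photons incident: 763.2 / 6.326e-19 = 1.206e21, i.e. 1.206e21/6.022e23 = 0.002003 mol.
Product formed: 0.43 × 0.002003 = 8.613e-4 mol.
Rate: 8.613e-4 mol / (6360 s × 0.233 L) = 5.8e-7 M s⁻¹.

5.8e-7 M s⁻¹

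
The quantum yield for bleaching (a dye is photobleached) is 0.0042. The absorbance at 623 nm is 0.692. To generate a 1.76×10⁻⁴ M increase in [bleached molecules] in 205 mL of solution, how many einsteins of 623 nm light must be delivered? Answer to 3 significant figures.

Product: (1.76×10⁻⁴ M)(0.205 L) = 3.608×10⁻⁵ mol.
Photons that must be absorbed: 3.608×10⁻⁵ / 0.0042 = 0.008590 mol.
Fraction absorbed: 1 − 10^(−0.692) = 0.7968.
Incident photons needed: 0.008590 / 0.7968 = 0.01078 mol.

0.0108 einstein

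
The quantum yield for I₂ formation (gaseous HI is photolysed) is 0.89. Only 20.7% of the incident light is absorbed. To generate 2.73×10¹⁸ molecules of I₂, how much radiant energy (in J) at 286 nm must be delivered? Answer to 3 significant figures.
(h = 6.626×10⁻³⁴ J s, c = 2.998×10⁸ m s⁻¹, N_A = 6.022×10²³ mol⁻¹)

Product: 2.73×10¹⁸ / 6.022×10²³ = 4.533×10⁻⁶ mol.
Photons that must be absorbed: 4.533×10⁻⁶ / 0.89 = 5.093×10⁻⁶ mol.
Incident photons needed: 5.093×10⁻⁶ / 0.207 = 2.460×10⁻⁵ mol.
Photon energy: hc/λ = 6.946×10⁻¹⁹ J; per mole, 4.183×10⁵ J mol⁻¹.
Energy required: 2.460×10⁻⁵ × 4.183×10⁵ = 10.3 J.

10.3 J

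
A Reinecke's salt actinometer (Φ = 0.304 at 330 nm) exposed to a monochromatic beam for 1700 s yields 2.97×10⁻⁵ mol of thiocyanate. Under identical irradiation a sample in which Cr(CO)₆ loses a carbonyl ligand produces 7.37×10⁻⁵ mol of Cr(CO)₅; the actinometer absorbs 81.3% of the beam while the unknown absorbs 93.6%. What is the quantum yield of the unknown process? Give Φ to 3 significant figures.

Φ = 0.655

Photons absorbed by the actinometer: 2.97×10⁻⁵ / 0.304 = 9.770×10⁻⁵ mol.
Incident flux: 9.770×10⁻⁵ / 0.813 = 1.202×10⁻⁴ einstein.
Absorbed by unknown: 0.936 × 1.202×10⁻⁴ = 1.125×10⁻⁴ mol.
Φ(unknown) = 7.37×10⁻⁵ / 1.125×10⁻⁴ = 0.655.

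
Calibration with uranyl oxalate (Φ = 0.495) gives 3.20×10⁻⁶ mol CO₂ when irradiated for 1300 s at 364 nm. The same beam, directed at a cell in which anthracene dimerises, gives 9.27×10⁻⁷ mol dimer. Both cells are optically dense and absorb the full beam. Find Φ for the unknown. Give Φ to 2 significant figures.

Φ = 0.14

Photons absorbed by the actinometer: 3.20×10⁻⁶ / 0.495 = 6.465×10⁻⁶ mol.
Φ(unknown) = 9.27×10⁻⁷ / 6.465×10⁻⁶ = 0.14.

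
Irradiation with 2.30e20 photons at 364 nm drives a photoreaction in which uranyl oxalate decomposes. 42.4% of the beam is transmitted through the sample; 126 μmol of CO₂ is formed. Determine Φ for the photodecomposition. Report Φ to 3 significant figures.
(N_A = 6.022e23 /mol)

Product: 126 μmol = 1.26e-4 mol.
Moles of photons: 2.30e20 / 6.022e23 = 3.819e-4 mol.
Fraction absorbed: 1 − 42.4/100 = 0.5760.
Photons absorbed: 0.5760 × 3.819e-4 = 2.200e-4 mol.
Φ = 1.26e-4 mol / 2.200e-4 mol photons = 0.573.

Φ = 0.573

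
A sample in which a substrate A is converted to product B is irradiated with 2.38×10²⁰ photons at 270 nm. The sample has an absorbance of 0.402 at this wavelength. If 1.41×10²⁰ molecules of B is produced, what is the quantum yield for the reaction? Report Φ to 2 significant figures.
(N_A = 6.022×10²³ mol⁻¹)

Product: 1.41×10²⁰ / 6.022×10²³ = 2.341×10⁻⁴ mol.
Moles of photons: 2.38×10²⁰ / 6.022×10²³ = 3.952×10⁻⁴ mol.
Fraction absorbed: 1 − 10^(−0.402) = 0.6037.
Photons absorbed: 0.6037 × 3.952×10⁻⁴ = 2.386×10⁻⁴ mol.
Φ = 2.341×10⁻⁴ mol / 2.386×10⁻⁴ mol photons = 0.98.

Φ = 0.98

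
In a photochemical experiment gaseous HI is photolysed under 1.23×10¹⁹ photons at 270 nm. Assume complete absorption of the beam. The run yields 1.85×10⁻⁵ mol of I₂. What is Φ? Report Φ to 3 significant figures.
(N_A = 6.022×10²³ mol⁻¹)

Moles of photons: 1.23×10¹⁹ / 6.022×10²³ = 2.043×10⁻⁵ mol.
Φ = 1.85×10⁻⁵ mol / 2.043×10⁻⁵ mol photons = 0.906.

Φ = 0.906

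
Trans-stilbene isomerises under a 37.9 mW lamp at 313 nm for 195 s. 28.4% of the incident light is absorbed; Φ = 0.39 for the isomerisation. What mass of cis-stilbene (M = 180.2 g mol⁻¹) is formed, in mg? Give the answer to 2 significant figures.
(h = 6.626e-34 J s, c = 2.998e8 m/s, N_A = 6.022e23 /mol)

Photon energy at 313 nm: hc/λ = (6.626e-34)(2.998e8)/(313e-9) = 6.347e-19 J.
Energy delivered: (37.9 mW)(195 s) = 7.390 J.
Photons incident: 7.390 / 6.347e-19 = 1.164e19, i.e. 1.164e19/6.022e23 = 1.933e-5 mol.
Photons absorbed: 0.284 × 1.933e-5 = 5.490e-6 mol.
Product: Φ × n_abs = 0.39 × 5.490e-6 = 2.141e-6 mol.
Mass: 2.141e-6 × 180.2 = 3.858e-4 g = 0.39 mg.

0.39 mg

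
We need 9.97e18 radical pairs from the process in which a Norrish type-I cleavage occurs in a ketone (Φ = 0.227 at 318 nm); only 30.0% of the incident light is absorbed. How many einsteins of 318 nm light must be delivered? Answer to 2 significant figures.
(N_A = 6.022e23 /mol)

2.4e-4 einstein

Product: 9.97e18 / 6.022e23 = 1.656e-5 mol.
Photons that must be absorbed: 1.656e-5 / 0.227 = 7.295e-5 mol.
Incident photons needed: 7.295e-5 / 0.300 = 2.432e-4 mol.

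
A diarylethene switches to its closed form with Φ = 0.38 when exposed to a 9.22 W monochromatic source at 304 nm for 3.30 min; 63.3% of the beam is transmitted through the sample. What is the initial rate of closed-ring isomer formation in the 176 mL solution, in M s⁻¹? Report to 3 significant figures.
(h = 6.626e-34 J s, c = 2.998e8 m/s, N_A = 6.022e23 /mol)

Photon energy at 304 nm: hc/λ = (6.626e-34)(2.998e8)/(304e-9) = 6.534e-19 J.
Energy delivered: (9.22 W)(198 s) = 1826 J.
Photons incident: 1826 / 6.534e-19 = 2.795e21, i.e. 2.795e21/6.022e23 = 0.004641 mol.
Fraction absorbed: 1 − 63.3/100 = 0.3670.
Photons absorbed: 0.3670 × 0.004641 = 0.001703 mol.
Product formed: 0.38 × 0.001703 = 6.471e-4 mol.
Rate: 6.471e-4 mol / (198 s × 0.176 L) = 1.86e-5 M s⁻¹.

1.86e-5 M s⁻¹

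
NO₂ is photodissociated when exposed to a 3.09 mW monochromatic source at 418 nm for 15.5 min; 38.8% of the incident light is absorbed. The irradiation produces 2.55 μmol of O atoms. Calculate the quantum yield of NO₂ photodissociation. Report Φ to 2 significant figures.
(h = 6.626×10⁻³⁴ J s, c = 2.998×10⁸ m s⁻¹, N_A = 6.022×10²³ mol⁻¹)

Product: 2.55 μmol = 2.55×10⁻⁶ mol.
Photon energy at 418 nm: hc/λ = (6.626×10⁻³⁴)(2.998×10⁸)/(418×10⁻⁹) = 4.752×10⁻¹⁹ J.
Energy delivered: (3.09 mW)(930 s) = 2.874 J.
Photons incident: 2.874 / 4.752×10⁻¹⁹ = 6.048×10¹⁸, i.e. 6.048×10¹⁸/6.022×10²³ = 1.004×10⁻⁵ mol.
Photons absorbed: 0.388 × 1.004×10⁻⁵ = 3.896×10⁻⁶ mol.
Φ = 2.55×10⁻⁶ mol / 3.896×10⁻⁶ mol photons = 0.65.

Φ = 0.65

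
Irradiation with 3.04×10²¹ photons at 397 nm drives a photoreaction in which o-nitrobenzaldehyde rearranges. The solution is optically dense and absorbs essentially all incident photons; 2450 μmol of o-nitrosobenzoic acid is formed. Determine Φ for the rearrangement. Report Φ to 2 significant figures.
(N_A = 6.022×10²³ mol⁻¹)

Product: 2450 μmol = 0.00245 mol.
Moles of photons: 3.04×10²¹ / 6.022×10²³ = 0.005048 mol.
Φ = 0.00245 mol / 0.005048 mol photons = 0.49.

Φ = 0.49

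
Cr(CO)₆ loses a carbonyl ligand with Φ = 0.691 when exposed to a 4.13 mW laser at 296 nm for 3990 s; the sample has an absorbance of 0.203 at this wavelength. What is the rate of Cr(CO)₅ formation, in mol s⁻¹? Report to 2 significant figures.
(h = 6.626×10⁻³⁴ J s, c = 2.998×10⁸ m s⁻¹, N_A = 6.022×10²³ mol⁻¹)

Photon energy at 296 nm: hc/λ = (6.626×10⁻³⁴)(2.998×10⁸)/(296×10⁻⁹) = 6.711×10⁻¹⁹ J.
Energy delivered: (4.13 mW)(3990 s) = 16.48 J.
Photons incident: 16.48 / 6.711×10⁻¹⁹ = 2.456×10¹⁹, i.e. 2.456×10¹⁹/6.022×10²³ = 4.078×10⁻⁵ mol.
Fraction absorbed: 1 − 10^(−0.203) = 0.3734.
Photons absorbed: 0.3734 × 4.078×10⁻⁵ = 1.523×10⁻⁵ mol.
Product formed: 0.691 × 1.523×10⁻⁵ = 1.052×10⁻⁵ mol.
Rate: 1.052×10⁻⁵ / 3990 s = 2.6×10⁻⁹ mol s⁻¹.

2.6×10⁻⁹ mol s⁻¹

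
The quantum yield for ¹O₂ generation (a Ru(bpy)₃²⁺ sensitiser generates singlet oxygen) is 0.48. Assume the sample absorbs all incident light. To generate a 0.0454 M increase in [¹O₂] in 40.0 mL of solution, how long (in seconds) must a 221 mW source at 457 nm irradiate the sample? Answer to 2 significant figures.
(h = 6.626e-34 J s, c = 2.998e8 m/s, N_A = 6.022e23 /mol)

t ≈ 4500 s

Product: (0.0454 M)(0.04 L) = 0.001816 mol.
Photons that must be absorbed: 0.001816 / 0.48 = 0.003783 mol.
Photon energy: hc/λ = 4.347e-19 J; per mole, 2.618e5 J mol⁻¹.
Energy required: 0.003783 × 2.618e5 = 990.4 J.
Time: 990.4 J / 0.221 W = 4500 s.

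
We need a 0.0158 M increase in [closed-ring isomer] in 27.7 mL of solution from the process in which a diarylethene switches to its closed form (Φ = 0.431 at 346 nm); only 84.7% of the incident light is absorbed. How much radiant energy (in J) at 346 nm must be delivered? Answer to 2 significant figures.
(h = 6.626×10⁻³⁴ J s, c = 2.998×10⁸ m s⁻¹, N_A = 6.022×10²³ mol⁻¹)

Product: (0.0158 M)(0.0277 L) = 4.377×10⁻⁴ mol.
Photons that must be absorbed: 4.377×10⁻⁴ / 0.431 = 0.001016 mol.
Incident photons needed: 0.001016 / 0.847 = 0.001200 mol.
Photon energy: hc/λ = 5.741×10⁻¹⁹ J; per mole, 3.457×10⁵ J mol⁻¹.
Energy required: 0.001200 × 3.457×10⁵ = 410 J.

410 J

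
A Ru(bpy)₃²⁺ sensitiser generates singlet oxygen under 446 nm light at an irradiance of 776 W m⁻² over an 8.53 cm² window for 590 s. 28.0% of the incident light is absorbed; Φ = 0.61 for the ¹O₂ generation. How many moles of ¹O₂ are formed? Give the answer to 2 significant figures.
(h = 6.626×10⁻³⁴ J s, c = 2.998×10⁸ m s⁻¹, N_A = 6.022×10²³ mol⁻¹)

2.5×10⁻⁴ mol

Photon energy at 446 nm: hc/λ = (6.626×10⁻³⁴)(2.998×10⁸)/(446×10⁻⁹) = 4.454×10⁻¹⁹ J.
Energy delivered: (776 W m⁻²)(8.53×10⁻⁴ m²)(590 s) = 390.5 J.
Photons incident: 390.5 / 4.454×10⁻¹⁹ = 8.767×10²⁰, i.e. 8.767×10²⁰/6.022×10²³ = 0.001456 mol.
Photons absorbed: 0.280 × 0.001456 = 4.077×10⁻⁴ mol.
Product: Φ × n_abs = 0.61 × 4.077×10⁻⁴ = 2.487×10⁻⁴ mol.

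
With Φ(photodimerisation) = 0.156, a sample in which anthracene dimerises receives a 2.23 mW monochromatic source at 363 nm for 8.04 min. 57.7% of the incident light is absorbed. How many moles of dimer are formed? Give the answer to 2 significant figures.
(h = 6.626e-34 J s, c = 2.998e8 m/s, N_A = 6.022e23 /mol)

Photon energy at 363 nm: hc/λ = (6.626e-34)(2.998e8)/(363e-9) = 5.472e-19 J.
Energy delivered: (2.23 mW)(482.4 s) = 1.076 J.
Photons incident: 1.076 / 5.472e-19 = 1.966e18, i.e. 1.966e18/6.022e23 = 3.265e-6 mol.
Photons absorbed: 0.577 × 3.265e-6 = 1.884e-6 mol.
Product: Φ × n_abs = 0.156 × 1.884e-6 = 2.939e-7 mol.

2.9e-7 mol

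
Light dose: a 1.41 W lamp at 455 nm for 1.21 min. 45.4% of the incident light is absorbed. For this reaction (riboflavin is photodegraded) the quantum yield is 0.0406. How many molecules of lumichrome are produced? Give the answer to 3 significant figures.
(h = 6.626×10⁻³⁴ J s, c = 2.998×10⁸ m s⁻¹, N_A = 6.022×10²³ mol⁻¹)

4.32×10¹⁸ molecules

Photon energy at 455 nm: hc/λ = (6.626×10⁻³⁴)(2.998×10⁸)/(455×10⁻⁹) = 4.366×10⁻¹⁹ J.
Energy delivered: (1.41 W)(72.6 s) = 102.4 J.
Photons incident: 102.4 / 4.366×10⁻¹⁹ = 2.345×10²⁰, i.e. 2.345×10²⁰/6.022×10²³ = 3.894×10⁻⁴ mol.
Photons absorbed: 0.454 × 3.894×10⁻⁴ = 1.768×10⁻⁴ mol.
Product: Φ × n_abs = 0.0406 × 1.768×10⁻⁴ = 7.178×10⁻⁶ mol.
As a count: 7.178×10⁻⁶ × 6.022×10²³ = 4.32×10¹⁸.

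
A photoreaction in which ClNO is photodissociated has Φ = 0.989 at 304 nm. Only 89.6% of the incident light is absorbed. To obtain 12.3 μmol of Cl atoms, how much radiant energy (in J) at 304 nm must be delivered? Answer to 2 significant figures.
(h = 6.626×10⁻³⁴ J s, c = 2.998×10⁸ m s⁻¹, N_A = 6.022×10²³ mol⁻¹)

5.5 J

Product: 12.3 μmol = 1.23×10⁻⁵ mol.
Photons that must be absorbed: 1.23×10⁻⁵ / 0.989 = 1.244×10⁻⁵ mol.
Incident photons needed: 1.244×10⁻⁵ / 0.896 = 1.388×10⁻⁵ mol.
Photon energy: hc/λ = 6.534×10⁻¹⁹ J; per mole, 3.935×10⁵ J mol⁻¹.
Energy required: 1.388×10⁻⁵ × 3.935×10⁵ = 5.5 J.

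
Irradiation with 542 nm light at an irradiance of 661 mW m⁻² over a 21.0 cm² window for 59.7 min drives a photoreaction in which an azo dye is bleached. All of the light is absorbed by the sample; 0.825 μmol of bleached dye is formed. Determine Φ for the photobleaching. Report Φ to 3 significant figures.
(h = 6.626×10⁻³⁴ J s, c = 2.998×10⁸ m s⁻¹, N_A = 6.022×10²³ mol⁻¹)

Φ = 0.0366

Product: 0.825 μmol = 8.25×10⁻⁷ mol.
Photon energy at 542 nm: hc/λ = (6.626×10⁻³⁴)(2.998×10⁸)/(542×10⁻⁹) = 3.665×10⁻¹⁹ J.
Energy delivered: (661 mW m⁻²)(21.0×10⁻⁴ m²)(3582 s) = 4.972 J.
Photons incident: 4.972 / 3.665×10⁻¹⁹ = 1.357×10¹⁹, i.e. 1.357×10¹⁹/6.022×10²³ = 2.253×10⁻⁵ mol.
Φ = 8.25×10⁻⁷ mol / 2.253×10⁻⁵ mol photons = 0.0366.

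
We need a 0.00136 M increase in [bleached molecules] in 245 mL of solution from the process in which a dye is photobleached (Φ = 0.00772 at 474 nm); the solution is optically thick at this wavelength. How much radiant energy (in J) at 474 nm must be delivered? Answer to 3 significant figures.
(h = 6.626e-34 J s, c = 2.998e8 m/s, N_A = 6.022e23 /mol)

Product: (0.00136 M)(0.245 L) = 3.332e-4 mol.
Photons that must be absorbed: 3.332e-4 / 0.00772 = 0.04316 mol.
Photon energy: hc/λ = 4.191e-19 J; per mole, 2.524e5 J mol⁻¹.
Energy required: 0.04316 × 2.524e5 = 1.09e4 J.

1.09e4 J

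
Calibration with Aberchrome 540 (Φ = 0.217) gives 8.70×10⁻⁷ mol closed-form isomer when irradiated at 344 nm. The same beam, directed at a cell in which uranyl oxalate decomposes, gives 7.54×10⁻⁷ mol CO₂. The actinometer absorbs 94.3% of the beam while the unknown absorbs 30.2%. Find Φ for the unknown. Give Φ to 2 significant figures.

Φ = 0.59

Photons absorbed by the actinometer: 8.70×10⁻⁷ / 0.217 = 4.009×10⁻⁶ mol.
Incident flux: 4.009×10⁻⁶ / 0.943 = 4.251×10⁻⁶ einstein.
Absorbed by unknown: 0.302 × 4.251×10⁻⁶ = 1.284×10⁻⁶ mol.
Φ(unknown) = 7.54×10⁻⁷ / 1.284×10⁻⁶ = 0.59.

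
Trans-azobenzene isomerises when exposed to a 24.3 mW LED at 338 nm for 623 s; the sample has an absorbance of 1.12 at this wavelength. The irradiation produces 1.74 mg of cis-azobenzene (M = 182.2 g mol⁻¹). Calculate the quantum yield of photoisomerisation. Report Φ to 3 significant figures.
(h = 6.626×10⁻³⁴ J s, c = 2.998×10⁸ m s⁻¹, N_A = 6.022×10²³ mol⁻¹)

Product: 1.74 mg / 182.2 g mol⁻¹ = 9.550×10⁻⁶ mol.
Photon energy at 338 nm: hc/λ = (6.626×10⁻³⁴)(2.998×10⁸)/(338×10⁻⁹) = 5.877×10⁻¹⁹ J.
Energy delivered: (24.3 mW)(623 s) = 15.14 J.
Photons incident: 15.14 / 5.877×10⁻¹⁹ = 2.576×10¹⁹, i.e. 2.576×10¹⁹/6.022×10²³ = 4.278×10⁻⁵ mol.
Fraction absorbed: 1 − 10^(−1.12) = 0.9241.
Photons absorbed: 0.9241 × 4.278×10⁻⁵ = 3.953×10⁻⁵ mol.
Φ = 9.550×10⁻⁶ mol / 3.953×10⁻⁵ mol photons = 0.242.

Φ = 0.242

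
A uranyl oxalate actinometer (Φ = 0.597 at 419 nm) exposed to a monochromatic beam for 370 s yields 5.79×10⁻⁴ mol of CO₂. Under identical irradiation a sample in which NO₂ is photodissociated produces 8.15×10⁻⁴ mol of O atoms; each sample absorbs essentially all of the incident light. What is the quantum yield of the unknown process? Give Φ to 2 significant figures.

Photons absorbed by the actinometer: 5.79×10⁻⁴ / 0.597 = 9.698×10⁻⁴ mol.
Φ(unknown) = 8.15×10⁻⁴ / 9.698×10⁻⁴ = 0.84.

Φ = 0.84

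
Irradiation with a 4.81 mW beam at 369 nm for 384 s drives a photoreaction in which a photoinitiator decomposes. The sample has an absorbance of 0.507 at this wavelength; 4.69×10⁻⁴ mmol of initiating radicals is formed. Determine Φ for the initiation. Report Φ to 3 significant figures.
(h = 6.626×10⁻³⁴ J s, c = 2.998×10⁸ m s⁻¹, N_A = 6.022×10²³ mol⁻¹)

Product: 4.69×10⁻⁴ mmol = 4.69×10⁻⁷ mol.
Photon energy at 369 nm: hc/λ = (6.626×10⁻³⁴)(2.998×10⁸)/(369×10⁻⁹) = 5.383×10⁻¹⁹ J.
Energy delivered: (4.81 mW)(384 s) = 1.847 J.
Photons incident: 1.847 / 5.383×10⁻¹⁹ = 3.431×10¹⁸, i.e. 3.431×10¹⁸/6.022×10²³ = 5.697×10⁻⁶ mol.
Fraction absorbed: 1 − 10^(−0.507) = 0.6888.
Photons absorbed: 0.6888 × 5.697×10⁻⁶ = 3.924×10⁻⁶ mol.
Φ = 4.69×10⁻⁷ mol / 3.924×10⁻⁶ mol photons = 0.120.

Φ = 0.120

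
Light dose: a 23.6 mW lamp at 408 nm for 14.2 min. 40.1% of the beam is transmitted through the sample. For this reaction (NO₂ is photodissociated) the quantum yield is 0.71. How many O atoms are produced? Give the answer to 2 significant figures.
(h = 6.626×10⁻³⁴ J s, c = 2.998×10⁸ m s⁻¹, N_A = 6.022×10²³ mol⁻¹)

1.8×10¹⁹ atoms

Photon energy at 408 nm: hc/λ = (6.626×10⁻³⁴)(2.998×10⁸)/(408×10⁻⁹) = 4.869×10⁻¹⁹ J.
Energy delivered: (23.6 mW)(852 s) = 20.11 J.
Photons incident: 20.11 / 4.869×10⁻¹⁹ = 4.130×10¹⁹, i.e. 4.130×10¹⁹/6.022×10²³ = 6.858×10⁻⁵ mol.
Fraction absorbed: 1 − 40.1/100 = 0.5990.
Photons absorbed: 0.5990 × 6.858×10⁻⁵ = 4.108×10⁻⁵ mol.
Product: Φ × n_abs = 0.71 × 4.108×10⁻⁵ = 2.917×10⁻⁵ mol.
As a count: 2.917×10⁻⁵ × 6.022×10²³ = 1.8×10¹⁹.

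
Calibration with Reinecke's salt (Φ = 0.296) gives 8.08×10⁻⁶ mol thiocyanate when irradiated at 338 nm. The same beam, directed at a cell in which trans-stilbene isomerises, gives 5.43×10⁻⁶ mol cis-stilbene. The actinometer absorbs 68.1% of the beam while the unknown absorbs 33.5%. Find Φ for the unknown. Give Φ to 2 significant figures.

Photons absorbed by the actinometer: 8.08×10⁻⁶ / 0.296 = 2.730×10⁻⁵ mol.
Incident flux: 2.730×10⁻⁵ / 0.681 = 4.009×10⁻⁵ einstein.
Absorbed by unknown: 0.335 × 4.009×10⁻⁵ = 1.343×10⁻⁵ mol.
Φ(unknown) = 5.43×10⁻⁶ / 1.343×10⁻⁵ = 0.40.

Φ = 0.40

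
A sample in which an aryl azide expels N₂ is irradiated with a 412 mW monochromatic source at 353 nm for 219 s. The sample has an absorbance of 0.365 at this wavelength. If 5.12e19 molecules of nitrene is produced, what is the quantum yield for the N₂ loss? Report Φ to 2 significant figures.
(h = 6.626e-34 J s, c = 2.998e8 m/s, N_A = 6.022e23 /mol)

Product: 5.12e19 / 6.022e23 = 8.502e-5 mol.
Photon energy at 353 nm: hc/λ = (6.626e-34)(2.998e8)/(353e-9) = 5.627e-19 J.
Energy delivered: (412 mW)(219 s) = 90.23 J.
Photons incident: 90.23 / 5.627e-19 = 1.604e20, i.e. 1.604e20/6.022e23 = 2.664e-4 mol.
Fraction absorbed: 1 − 10^(−0.365) = 0.5685.
Photons absorbed: 0.5685 × 2.664e-4 = 1.514e-4 mol.
Φ = 8.502e-5 mol / 1.514e-4 mol photons = 0.56.

Φ = 0.56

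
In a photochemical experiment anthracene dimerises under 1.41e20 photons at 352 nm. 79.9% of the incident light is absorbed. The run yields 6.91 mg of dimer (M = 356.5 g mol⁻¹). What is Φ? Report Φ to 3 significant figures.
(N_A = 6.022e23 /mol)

Product: 6.91 mg / 356.5 g mol⁻¹ = 1.938e-5 mol.
Moles of photons: 1.41e20 / 6.022e23 = 2.341e-4 mol.
Photons absorbed: 0.799 × 2.341e-4 = 1.870e-4 mol.
Φ = 1.938e-5 mol / 1.870e-4 mol photons = 0.104.

Φ = 0.104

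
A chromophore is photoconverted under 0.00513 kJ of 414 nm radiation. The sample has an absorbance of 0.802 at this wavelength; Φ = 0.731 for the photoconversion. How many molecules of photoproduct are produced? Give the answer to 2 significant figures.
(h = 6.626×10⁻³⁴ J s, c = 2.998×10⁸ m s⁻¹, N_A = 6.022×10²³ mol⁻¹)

Photon energy at 414 nm: hc/λ = (6.626×10⁻³⁴)(2.998×10⁸)/(414×10⁻⁹) = 4.798×10⁻¹⁹ J.
Incident energy: 0.00513 kJ = 5.13 J.
Photons incident: 5.13 / 4.798×10⁻¹⁹ = 1.069×10¹⁹, i.e. 1.069×10¹⁹/6.022×10²³ = 1.775×10⁻⁵ mol.
Fraction absorbed: 1 − 10^(−0.802) = 0.8422.
Photons absorbed: 0.8422 × 1.775×10⁻⁵ = 1.495×10⁻⁵ mol.
Product: Φ × n_abs = 0.731 × 1.495×10⁻⁵ = 1.093×10⁻⁵ mol.
As a count: 1.093×10⁻⁵ × 6.022×10²³ = 6.6×10¹⁸.

6.6×10¹⁸ molecules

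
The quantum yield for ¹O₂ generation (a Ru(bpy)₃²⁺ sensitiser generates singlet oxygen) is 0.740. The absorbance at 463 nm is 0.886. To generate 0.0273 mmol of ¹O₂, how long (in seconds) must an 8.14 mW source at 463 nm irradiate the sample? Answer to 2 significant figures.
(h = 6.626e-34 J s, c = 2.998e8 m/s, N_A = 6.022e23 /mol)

Product: 0.0273 mmol = 2.73e-5 mol.
Photons that must be absorbed: 2.73e-5 / 0.740 = 3.689e-5 mol.
Fraction absorbed: 1 − 10^(−0.886) = 0.8700.
Incident photons needed: 3.689e-5 / 0.8700 = 4.240e-5 mol.
Photon energy: hc/λ = 4.290e-19 J; per mole, 2.583e5 J mol⁻¹.
Energy required: 4.240e-5 × 2.583e5 = 10.95 J.
Time: 10.95 J / 0.00814 W = 1300 s.

t ≈ 1300 s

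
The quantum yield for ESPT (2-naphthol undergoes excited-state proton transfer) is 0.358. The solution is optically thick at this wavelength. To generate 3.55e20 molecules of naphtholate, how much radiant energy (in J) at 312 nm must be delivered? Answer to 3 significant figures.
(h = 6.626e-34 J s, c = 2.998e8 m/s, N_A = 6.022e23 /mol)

Product: 3.55e20 / 6.022e23 = 5.895e-4 mol.
Photons that must be absorbed: 5.895e-4 / 0.358 = 0.001647 mol.
Photon energy: hc/λ = 6.367e-19 J; per mole, 3.834e5 J mol⁻¹.
Energy required: 0.001647 × 3.834e5 = 631 J.

631 J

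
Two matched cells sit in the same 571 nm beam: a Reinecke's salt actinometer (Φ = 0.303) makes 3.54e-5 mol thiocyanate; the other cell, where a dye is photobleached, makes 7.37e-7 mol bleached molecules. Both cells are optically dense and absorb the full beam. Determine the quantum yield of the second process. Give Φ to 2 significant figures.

Photons absorbed by the actinometer: 3.54e-5 / 0.303 = 1.168e-4 mol.
Φ(unknown) = 7.37e-7 / 1.168e-4 = 0.0063.

Φ = 0.0063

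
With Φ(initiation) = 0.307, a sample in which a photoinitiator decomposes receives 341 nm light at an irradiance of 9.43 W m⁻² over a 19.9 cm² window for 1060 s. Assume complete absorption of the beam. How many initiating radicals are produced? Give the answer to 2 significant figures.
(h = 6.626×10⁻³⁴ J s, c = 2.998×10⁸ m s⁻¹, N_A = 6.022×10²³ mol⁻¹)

1.0×10¹⁹ initiating radicals

Photon energy at 341 nm: hc/λ = (6.626×10⁻³⁴)(2.998×10⁸)/(341×10⁻⁹) = 5.825×10⁻¹⁹ J.
Energy delivered: (9.43 W m⁻²)(19.9×10⁻⁴ m²)(1060 s) = 19.89 J.
Photons incident: 19.89 / 5.825×10⁻¹⁹ = 3.415×10¹⁹, i.e. 3.415×10¹⁹/6.022×10²³ = 5.671×10⁻⁵ mol.
Product: Φ × n_abs = 0.307 × 5.671×10⁻⁵ = 1.741×10⁻⁵ mol.
As a count: 1.741×10⁻⁵ × 6.022×10²³ = 1.0×10¹⁹.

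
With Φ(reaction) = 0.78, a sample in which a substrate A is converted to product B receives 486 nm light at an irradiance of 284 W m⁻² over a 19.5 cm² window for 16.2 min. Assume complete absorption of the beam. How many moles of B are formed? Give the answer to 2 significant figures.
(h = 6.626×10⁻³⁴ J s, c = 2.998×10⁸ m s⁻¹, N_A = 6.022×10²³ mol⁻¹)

0.0017 mol

Photon energy at 486 nm: hc/λ = (6.626×10⁻³⁴)(2.998×10⁸)/(486×10⁻⁹) = 4.087×10⁻¹⁹ J.
Energy delivered: (284 W m⁻²)(19.5×10⁻⁴ m²)(972 s) = 538.3 J.
Photons incident: 538.3 / 4.087×10⁻¹⁹ = 1.317×10²¹, i.e. 1.317×10²¹/6.022×10²³ = 0.002187 mol.
Product: Φ × n_abs = 0.78 × 0.002187 = 0.001706 mol.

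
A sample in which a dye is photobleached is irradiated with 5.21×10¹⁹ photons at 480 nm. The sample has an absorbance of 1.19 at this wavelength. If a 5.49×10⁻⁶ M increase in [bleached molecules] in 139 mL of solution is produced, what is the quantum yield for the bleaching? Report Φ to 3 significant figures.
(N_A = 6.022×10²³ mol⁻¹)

Φ = 0.00943

Product: (5.49×10⁻⁶ M)(0.139 L) = 7.631×10⁻⁷ mol.
Moles of photons: 5.21×10¹⁹ / 6.022×10²³ = 8.652×10⁻⁵ mol.
Fraction absorbed: 1 − 10^(−1.19) = 0.9354.
Photons absorbed: 0.9354 × 8.652×10⁻⁵ = 8.093×10⁻⁵ mol.
Φ = 7.631×10⁻⁷ mol / 8.093×10⁻⁵ mol photons = 0.00943.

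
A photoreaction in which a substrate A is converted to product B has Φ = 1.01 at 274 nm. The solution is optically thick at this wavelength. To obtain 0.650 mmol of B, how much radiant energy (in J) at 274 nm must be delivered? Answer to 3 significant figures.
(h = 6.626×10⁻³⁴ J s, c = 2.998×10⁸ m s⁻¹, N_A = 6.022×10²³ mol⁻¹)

Product: 0.650 mmol = 6.50×10⁻⁴ mol.
Photons that must be absorbed: 6.50×10⁻⁴ / 1.01 = 6.436×10⁻⁴ mol.
Photon energy: hc/λ = 7.250×10⁻¹⁹ J; per mole, 4.366×10⁵ J mol⁻¹.
Energy required: 6.436×10⁻⁴ × 4.366×10⁵ = 281 J.

281 J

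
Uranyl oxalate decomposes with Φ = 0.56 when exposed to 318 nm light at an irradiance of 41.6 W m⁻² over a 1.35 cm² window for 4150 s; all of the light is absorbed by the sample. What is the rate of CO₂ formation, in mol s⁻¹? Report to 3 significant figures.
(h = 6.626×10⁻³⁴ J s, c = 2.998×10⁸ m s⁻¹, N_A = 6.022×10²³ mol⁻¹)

Photon energy at 318 nm: hc/λ = (6.626×10⁻³⁴)(2.998×10⁸)/(318×10⁻⁹) = 6.247×10⁻¹⁹ J.
Energy delivered: (41.6 W m⁻²)(1.35×10⁻⁴ m²)(4150 s) = 23.31 J.
Photons incident: 23.31 / 6.247×10⁻¹⁹ = 3.731×10¹⁹, i.e. 3.731×10¹⁹/6.022×10²³ = 6.196×10⁻⁵ mol.
Product formed: 0.56 × 6.196×10⁻⁵ = 3.470×10⁻⁵ mol.
Rate: 3.470×10⁻⁵ / 4150 s = 8.36×10⁻⁹ mol s⁻¹.

8.36×10⁻⁹ mol s⁻¹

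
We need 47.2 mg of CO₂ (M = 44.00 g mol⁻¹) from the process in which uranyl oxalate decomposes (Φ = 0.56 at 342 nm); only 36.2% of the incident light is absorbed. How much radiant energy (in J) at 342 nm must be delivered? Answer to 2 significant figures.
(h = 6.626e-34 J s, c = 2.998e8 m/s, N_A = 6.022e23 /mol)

1900 J

Product: 47.2 mg / 44.00 g mol⁻¹ = 0.001073 mol.
Photons that must be absorbed: 0.001073 / 0.56 = 0.001916 mol.
Incident photons needed: 0.001916 / 0.362 = 0.005293 mol.
Photon energy: hc/λ = 5.808e-19 J; per mole, 3.498e5 J mol⁻¹.
Energy required: 0.005293 × 3.498e5 = 1900 J.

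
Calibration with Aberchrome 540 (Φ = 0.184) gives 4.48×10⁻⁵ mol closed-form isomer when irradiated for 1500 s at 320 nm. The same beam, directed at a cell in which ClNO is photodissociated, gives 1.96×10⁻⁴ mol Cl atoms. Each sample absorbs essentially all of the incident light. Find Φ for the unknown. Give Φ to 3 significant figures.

Photons absorbed by the actinometer: 4.48×10⁻⁵ / 0.184 = 2.435×10⁻⁴ mol.
Φ(unknown) = 1.96×10⁻⁴ / 2.435×10⁻⁴ = 0.805.

Φ = 0.805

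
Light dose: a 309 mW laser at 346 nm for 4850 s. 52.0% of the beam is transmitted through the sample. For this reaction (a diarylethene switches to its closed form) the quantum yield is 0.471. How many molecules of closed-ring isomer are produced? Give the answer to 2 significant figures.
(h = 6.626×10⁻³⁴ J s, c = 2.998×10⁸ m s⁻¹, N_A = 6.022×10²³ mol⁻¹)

Photon energy at 346 nm: hc/λ = (6.626×10⁻³⁴)(2.998×10⁸)/(346×10⁻⁹) = 5.741×10⁻¹⁹ J.
Energy delivered: (309 mW)(4850 s) = 1499 J.
Photons incident: 1499 / 5.741×10⁻¹⁹ = 2.611×10²¹, i.e. 2.611×10²¹/6.022×10²³ = 0.004336 mol.
Fraction absorbed: 1 − 52.0/100 = 0.4800.
Photons absorbed: 0.4800 × 0.004336 = 0.002081 mol.
Product: Φ × n_abs = 0.471 × 0.002081 = 9.802×10⁻⁴ mol.
As a count: 9.802×10⁻⁴ × 6.022×10²³ = 5.9×10²⁰.

5.9×10²⁰ molecules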